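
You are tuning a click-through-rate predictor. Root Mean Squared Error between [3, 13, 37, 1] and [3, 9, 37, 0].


MSE = 17/4 = 4.25
RMSE = √(17/4) = 2.0616

2.0616


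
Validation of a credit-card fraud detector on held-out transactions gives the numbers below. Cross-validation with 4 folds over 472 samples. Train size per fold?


Fold size = 472/4 = 118
Training per fold = 472 - 118 = 354

354


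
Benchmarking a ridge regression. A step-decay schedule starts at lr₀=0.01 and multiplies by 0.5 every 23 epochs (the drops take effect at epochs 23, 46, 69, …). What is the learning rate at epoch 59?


n_drops = ⌊59/23⌋ = 2
lr = 0.01·0.5^2 = 0.01·0.25 = 0.0025

0.0025


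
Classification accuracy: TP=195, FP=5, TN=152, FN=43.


Accuracy = (TP+TN)/(TP+TN+FP+FN)
= (195+152)/(395)
= 347/395 = 87.85%

87.85%


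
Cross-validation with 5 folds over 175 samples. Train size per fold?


Fold size = 175/5 = 35
Training per fold = 175 - 35 = 140

140


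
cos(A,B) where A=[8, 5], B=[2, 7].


A·B = 8·2 + 5·7 = 51
‖A‖ = √89 = 9.434, ‖B‖ = √53 = 7.2801
cos = 51/(√89·√53) = 51/√4717 = 0.7426

0.7426


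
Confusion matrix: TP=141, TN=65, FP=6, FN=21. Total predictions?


Total = TP + TN + FP + FN
= 141 + 65 + 6 + 21
= 233
(Predicted positive: 147, predicted negative: 86)

233


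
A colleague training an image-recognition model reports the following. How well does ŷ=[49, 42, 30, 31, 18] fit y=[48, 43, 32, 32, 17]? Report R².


ȳ = 34.4
SS_res = Σ(y-ŷ)² = 8
SS_tot = Σ(y-ȳ)² = 573.2
R² = 1 - SS_res/SS_tot = 1 - 0.014 = 0.986

0.986


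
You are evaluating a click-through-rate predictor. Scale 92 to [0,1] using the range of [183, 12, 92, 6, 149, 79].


min=6, max=183
(92-6)/(183-6) = 86/177 = 0.4859

0.4859


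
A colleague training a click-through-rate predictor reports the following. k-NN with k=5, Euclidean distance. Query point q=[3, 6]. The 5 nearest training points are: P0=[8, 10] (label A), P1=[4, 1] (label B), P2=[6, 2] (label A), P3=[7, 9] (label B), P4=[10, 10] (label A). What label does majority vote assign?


d(q,P0) = 6.4031  (label A)
d(q,P1) = 5.099  (label B)
d(q,P2) = 5.0  (label A)
d(q,P3) = 5.0  (label B)
d(q,P4) = 8.0623  (label A)
Votes: A=3, B=2
Majority → A

A


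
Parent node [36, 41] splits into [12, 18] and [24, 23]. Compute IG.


Parent = [36, 41], H_parent = 0.997
H_left = 0.971 (n=30), H_right = 0.9997 (n=47)
H_children = (30/77)·0.971 + (47/77)·0.9997 = 0.9885
IG = 0.997 - 0.9885 = 0.0085

0.0085


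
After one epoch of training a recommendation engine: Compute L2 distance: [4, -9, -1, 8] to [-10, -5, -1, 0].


d = √((4+ 10)² + (-9+ 5)² + (-1+ 1)² + (8-0)²)
  = √(196 + 16 + 0 + 64)
  = √276 = 16.6132

16.6132


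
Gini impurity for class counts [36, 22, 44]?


Probabilities: [36/102, 22/102, 44/102] ≈ [0.3529, 0.2157, 0.4314]
Σpᵢ² = (1296 + 484 + 1936)/102² = 3716/10404
Gini = 1 - Σpᵢ² = 1 - 3716/10404 = 0.6428

0.6428


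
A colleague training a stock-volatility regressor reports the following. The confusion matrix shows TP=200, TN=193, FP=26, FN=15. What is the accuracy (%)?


Accuracy = (TP+TN)/(TP+TN+FP+FN)
= (200+193)/(434)
= 393/434 = 90.55%

90.55%


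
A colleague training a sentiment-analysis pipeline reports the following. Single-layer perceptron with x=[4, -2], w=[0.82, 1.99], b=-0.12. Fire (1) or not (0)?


z = (4)·(0.82) + (-2)·(1.99) - 0.12
  = -0.82
step(z) = 0 (z<0)

0


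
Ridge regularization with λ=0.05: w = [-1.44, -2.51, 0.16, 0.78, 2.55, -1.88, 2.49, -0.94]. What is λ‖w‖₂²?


‖w‖₂² = (-1.44)² + (-2.51)² + (0.16)² + (0.78)² + (2.55)² + (-1.88)² + (2.49)² + (-0.94)²
     = 2.0736 + 6.3001 + 0.0256 + 0.6084 + 6.5025 + 3.5344 + 6.2001 + 0.8836
     = 26.1283
λ·‖w‖₂² = 0.05·26.1283 = 1.306415

1.306415


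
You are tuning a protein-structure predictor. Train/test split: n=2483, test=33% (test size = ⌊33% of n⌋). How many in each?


Test = ⌊2483·33/100⌋ = 819
Train = 2483 - 819 = 1664

Train: 1664, Test: 819


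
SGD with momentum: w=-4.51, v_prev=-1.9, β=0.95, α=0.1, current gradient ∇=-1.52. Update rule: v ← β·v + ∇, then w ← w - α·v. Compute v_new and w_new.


v_new = 0.95·-1.9 - 1.52 = -1.805 - 1.52 = -3.325
w_new = -4.51 - 0.1·-3.325 = -4.51 + 0.3325 = -4.1775

v_new=-3.325, w_new=-4.1775


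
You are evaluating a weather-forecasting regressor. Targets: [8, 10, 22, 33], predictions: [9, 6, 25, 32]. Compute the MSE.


Squared errors: (8-9)²=1, (10-6)²=16, (22-25)²=9, (33-32)²=1
Sum = 27
MSE = 27/4 = 27/4

27/4


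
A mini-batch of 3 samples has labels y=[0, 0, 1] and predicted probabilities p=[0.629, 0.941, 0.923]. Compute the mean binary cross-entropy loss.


L[0] = -ln(1-0.629) = -ln(0.371) = 0.9916
L[1] = -ln(1-0.941) = -ln(0.059) = 2.8302
L[2] = -ln(0.923) = 0.0801
mean = (0.9916 + 2.8302 + 0.0801)/3 = 1.3006

1.3006


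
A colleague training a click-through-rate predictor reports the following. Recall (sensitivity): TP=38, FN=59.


Recall = TP/(TP+FN)
= 38/(38+59)
= 38/97 = 39.18%

39.18%


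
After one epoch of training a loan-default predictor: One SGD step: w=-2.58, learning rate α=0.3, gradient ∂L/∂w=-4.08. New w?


w_new = w - α·∇
= -2.58 - 0.3·-4.08
= -2.58 + 1.224
= -1.356

-1.356


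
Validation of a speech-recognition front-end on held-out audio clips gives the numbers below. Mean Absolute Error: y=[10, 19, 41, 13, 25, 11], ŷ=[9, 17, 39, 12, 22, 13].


Absolute errors: |10-9|=1, |19-17|=2, |41-39|=2, |13-12|=1, |25-22|=3, |11-13|=2
Sum = 11
MAE = 11/6 = 11/6

11/6


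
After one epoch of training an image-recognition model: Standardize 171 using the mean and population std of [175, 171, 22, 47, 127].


μ = 108.4, σ = 63.143
z = (171 - 108.4)/63.143 = 0.9914

0.9914


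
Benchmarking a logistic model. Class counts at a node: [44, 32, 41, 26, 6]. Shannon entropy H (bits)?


Probabilities: [44/149, 32/149, 41/149, 26/149, 6/149] ≈ [0.2953, 0.2148, 0.2752, 0.1745, 0.0403]
H = -((44/149)·log₂(44/149) + (32/149)·log₂(32/149) + (41/149)·log₂(41/149) + (26/149)·log₂(26/149) + (6/149)·log₂(6/149))
  = 2.1346 bits

2.1346 bits


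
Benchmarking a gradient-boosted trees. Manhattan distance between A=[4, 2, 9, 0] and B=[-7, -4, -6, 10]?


d = |4+ 7| + |2+ 4| + |9+ 6| + |0-10|
  = 11 + 6 + 15 + 10
  = 42

42


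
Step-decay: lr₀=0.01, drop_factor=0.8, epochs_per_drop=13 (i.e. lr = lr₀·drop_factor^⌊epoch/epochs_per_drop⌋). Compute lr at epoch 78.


n_drops = ⌊78/13⌋ = 6
lr = 0.01·0.8^6 = 0.01·0.262144 = 0.00262144

0.00262144


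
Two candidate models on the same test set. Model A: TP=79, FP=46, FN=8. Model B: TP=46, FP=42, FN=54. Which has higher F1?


Model A: P=79/125=0.632, R=79/87=0.908, F1=2PR/(P+R)=2TP/(2TP+FP+FN)=158/212=0.7453
Model B: P=46/88=0.5227, R=46/100=0.46, F1=2PR/(P+R)=2TP/(2TP+FP+FN)=92/188=0.4894
0.7453 > 0.4894 → Model A

Model A


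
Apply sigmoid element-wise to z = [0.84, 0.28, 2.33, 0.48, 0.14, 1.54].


σ(0.84) = 1/(1+e^-0.84) = 0.6985
σ(0.28) = 1/(1+e^-0.28) = 0.5695
σ(2.33) = 1/(1+e^-2.33) = 0.9113
σ(0.48) = 1/(1+e^-0.48) = 0.6177
σ(0.14) = 1/(1+e^-0.14) = 0.5349
σ(1.54) = 1/(1+e^-1.54) = 0.8235
result = [0.6985, 0.5695, 0.9113, 0.6177, 0.5349, 0.8235]

[0.6985, 0.5695, 0.9113, 0.6177, 0.5349, 0.8235]


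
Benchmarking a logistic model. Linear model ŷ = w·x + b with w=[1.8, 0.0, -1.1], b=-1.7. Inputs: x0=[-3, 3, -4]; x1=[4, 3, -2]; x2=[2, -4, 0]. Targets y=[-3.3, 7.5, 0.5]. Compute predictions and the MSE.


ŷ0 = (1.8)·(-3) + (0.0)·(3) + (-1.1)·(-4) - 1.7 = -2.7
ŷ1 = (1.8)·(4) + (0.0)·(3) + (-1.1)·(-2) - 1.7 = 7.7
ŷ2 = (1.8)·(2) + (0.0)·(-4) + (-1.1)·(0) - 1.7 = 1.9
errors² = [0.36, 0.04, 1.96]
MSE = 2.3600/3 = 0.7867

0.7867


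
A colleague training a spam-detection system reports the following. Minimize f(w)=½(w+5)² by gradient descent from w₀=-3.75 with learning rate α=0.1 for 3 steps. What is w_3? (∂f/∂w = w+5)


step 1: grad = -3.75+5 = 1.25; w = -3.75 - 0.1·(1.25) = -3.875
step 2: grad = -3.875+5 = 1.125; w = -3.875 - 0.1·(1.125) = -3.9875
step 3: grad = -3.9875+5 = 1.0125; w = -3.9875 - 0.1·(1.0125) = -4.08875

-4.08875


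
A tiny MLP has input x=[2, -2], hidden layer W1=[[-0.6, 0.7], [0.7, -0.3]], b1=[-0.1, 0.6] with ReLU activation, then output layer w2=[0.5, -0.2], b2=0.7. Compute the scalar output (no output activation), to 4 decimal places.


z1[0] = (-0.6)·(2) + (0.7)·(-2) - 0.1 = -2.7
z1[1] = (0.7)·(2) + (-0.3)·(-2) + 0.6 = 2.6
h = ReLU(z1) = [0.0, 2.6]
output = (0.5)·(0.0) + (-0.2)·(2.6) + 0.7 = 0.18

0.18


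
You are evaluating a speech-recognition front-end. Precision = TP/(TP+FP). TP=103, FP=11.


Precision = TP/(TP+FP)
= 103/(103+11)
= 103/114 = 90.35%

90.35%


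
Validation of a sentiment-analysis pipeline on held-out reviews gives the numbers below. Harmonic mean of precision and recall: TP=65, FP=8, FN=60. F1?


Precision = 65/73 = 0.8904
Recall = 65/125 = 0.52
F1 = 2·P·R/(P+R) = 2·TP/(2·TP+FP+FN) = 130/(130+8+60) = 130/198 = 0.6566

0.6566


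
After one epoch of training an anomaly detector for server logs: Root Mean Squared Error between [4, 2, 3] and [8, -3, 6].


MSE = 50/3 = 16.6667
RMSE = √(50/3) = 4.0825

4.0825


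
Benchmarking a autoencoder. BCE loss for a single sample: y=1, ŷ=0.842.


BCE = -[y·ln(p) + (1-y)·ln(1-p)]
= -1·ln(0.842) - 0
= -ln(0.842) = 0.172

0.172


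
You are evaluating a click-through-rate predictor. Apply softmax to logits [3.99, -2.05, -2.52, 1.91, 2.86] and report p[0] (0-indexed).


Exponentials: e^3.99=54.0549, e^-2.05=0.1287, e^-2.52=0.0805, e^1.91=6.7531, e^2.86=17.4615
Sum = 78.4787
Softmax = [0.6888, 0.0016, 0.001, 0.086, 0.2225]
p[0] = 54.0549/78.4787 = 0.6888

0.6888


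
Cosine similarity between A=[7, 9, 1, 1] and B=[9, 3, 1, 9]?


A·B = 7·9 + 9·3 + 1·1 + 1·9 = 100
‖A‖ = √132 = 11.4891, ‖B‖ = √172 = 13.1149
cos = 100/(√132·√172) = 100/√22704 = 0.6637

0.6637


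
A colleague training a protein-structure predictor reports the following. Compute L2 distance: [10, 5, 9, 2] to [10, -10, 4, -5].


d = √((10-10)² + (5+ 10)² + (9-4)² + (2+ 5)²)
  = √(0 + 225 + 25 + 49)
  = √299 = 17.2916

17.2916


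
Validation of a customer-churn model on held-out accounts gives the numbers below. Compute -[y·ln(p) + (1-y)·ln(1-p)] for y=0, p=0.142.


BCE = -[y·ln(p) + (1-y)·ln(1-p)]
= -0 - 1·ln(1-0.142)
= -ln(0.858) = 0.1532

0.1532


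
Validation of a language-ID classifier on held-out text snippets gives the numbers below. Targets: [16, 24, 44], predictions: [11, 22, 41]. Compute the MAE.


Absolute errors: |16-11|=5, |24-22|=2, |44-41|=3
Sum = 10
MAE = 10/3 = 10/3

10/3


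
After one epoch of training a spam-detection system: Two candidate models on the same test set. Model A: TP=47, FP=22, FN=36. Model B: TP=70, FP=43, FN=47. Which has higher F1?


Model A: P=47/69=0.6812, R=47/83=0.5663, F1=2PR/(P+R)=2TP/(2TP+FP+FN)=94/152=0.6184
Model B: P=70/113=0.6195, R=70/117=0.5983, F1=2PR/(P+R)=2TP/(2TP+FP+FN)=140/230=0.6087
0.6184 > 0.6087 → Model A

Model A


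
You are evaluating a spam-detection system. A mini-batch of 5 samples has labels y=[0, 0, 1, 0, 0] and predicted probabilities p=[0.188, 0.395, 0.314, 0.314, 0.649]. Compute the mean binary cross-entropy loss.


L[0] = -ln(1-0.188) = -ln(0.812) = 0.2083
L[1] = -ln(1-0.395) = -ln(0.605) = 0.5025
L[2] = -ln(0.314) = 1.1584
L[3] = -ln(1-0.314) = -ln(0.686) = 0.3769
L[4] = -ln(1-0.649) = -ln(0.351) = 1.047
mean = (0.2083 + 0.5025 + 1.1584 + 0.3769 + 1.047)/5 = 0.6586

0.6586


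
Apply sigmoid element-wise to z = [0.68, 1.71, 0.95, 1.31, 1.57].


σ(0.68) = 1/(1+e^-0.68) = 0.6637
σ(1.71) = 1/(1+e^-1.71) = 0.8468
σ(0.95) = 1/(1+e^-0.95) = 0.7211
σ(1.31) = 1/(1+e^-1.31) = 0.7875
σ(1.57) = 1/(1+e^-1.57) = 0.8278
result = [0.6637, 0.8468, 0.7211, 0.7875, 0.8278]

[0.6637, 0.8468, 0.7211, 0.7875, 0.8278]


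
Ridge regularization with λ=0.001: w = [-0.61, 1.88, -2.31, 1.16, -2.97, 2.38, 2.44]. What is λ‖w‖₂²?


‖w‖₂² = (-0.61)² + (1.88)² + (-2.31)² + (1.16)² + (-2.97)² + (2.38)² + (2.44)²
     = 0.3721 + 3.5344 + 5.3361 + 1.3456 + 8.8209 + 5.6644 + 5.9536
     = 31.0271
λ·‖w‖₂² = 0.001·31.0271 = 0.031027

0.031027


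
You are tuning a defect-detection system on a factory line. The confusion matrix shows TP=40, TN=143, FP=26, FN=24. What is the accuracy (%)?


Accuracy = (TP+TN)/(TP+TN+FP+FN)
= (40+143)/(233)
= 183/233 = 78.54%

78.54%


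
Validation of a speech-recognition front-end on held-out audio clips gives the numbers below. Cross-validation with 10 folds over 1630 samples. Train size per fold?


Fold size = 1630/10 = 163
Training per fold = 1630 - 163 = 1467

1467


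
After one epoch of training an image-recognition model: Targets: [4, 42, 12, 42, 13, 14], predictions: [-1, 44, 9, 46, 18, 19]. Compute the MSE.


Squared errors: (4+ 1)²=25, (42-44)²=4, (12-9)²=9, (42-46)²=16, (13-18)²=25, (14-19)²=25
Sum = 104
MSE = 104/6 = 52/3

52/3


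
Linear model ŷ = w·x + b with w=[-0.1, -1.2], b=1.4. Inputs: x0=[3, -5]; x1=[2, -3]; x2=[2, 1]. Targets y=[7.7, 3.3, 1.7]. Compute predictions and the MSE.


ŷ0 = (-0.1)·(3) + (-1.2)·(-5) + 1.4 = 7.1
ŷ1 = (-0.1)·(2) + (-1.2)·(-3) + 1.4 = 4.8
ŷ2 = (-0.1)·(2) + (-1.2)·(1) + 1.4 = 0.0
errors² = [0.36, 2.25, 2.89]
MSE = 5.5000/3 = 1.8333

1.8333


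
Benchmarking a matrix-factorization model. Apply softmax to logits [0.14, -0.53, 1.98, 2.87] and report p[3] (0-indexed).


Exponentials: e^0.14=1.1503, e^-0.53=0.5886, e^1.98=7.2427, e^2.87=17.637
Sum = 26.6186
Softmax = [0.0432, 0.0221, 0.2721, 0.6626]
p[3] = 17.637/26.6186 = 0.6626

0.6626


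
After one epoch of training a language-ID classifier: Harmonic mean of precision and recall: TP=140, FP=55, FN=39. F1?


Precision = 140/195 = 0.7179
Recall = 140/179 = 0.7821
F1 = 2·P·R/(P+R) = 2·TP/(2·TP+FP+FN) = 280/(280+55+39) = 280/374 = 0.7487

0.7487


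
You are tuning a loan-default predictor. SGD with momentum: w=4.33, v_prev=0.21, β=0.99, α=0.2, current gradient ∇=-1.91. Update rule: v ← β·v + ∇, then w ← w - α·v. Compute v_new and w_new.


v_new = 0.99·0.21 - 1.91 = 0.2079 - 1.91 = -1.7021
w_new = 4.33 - 0.2·-1.7021 = 4.33 + 0.34042 = 4.67042

v_new=-1.7021, w_new=4.67042


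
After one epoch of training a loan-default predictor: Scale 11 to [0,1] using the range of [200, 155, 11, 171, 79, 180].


min=11, max=200
(11-11)/(200-11) = 0/189 = 0.0

0.0


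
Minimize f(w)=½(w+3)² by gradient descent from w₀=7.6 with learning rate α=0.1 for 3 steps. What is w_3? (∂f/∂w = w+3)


step 1: grad = 7.6+3 = 10.6; w = 7.6 - 0.1·(10.6) = 6.54
step 2: grad = 6.54+3 = 9.54; w = 6.54 - 0.1·(9.54) = 5.586
step 3: grad = 5.586+3 = 8.586; w = 5.586 - 0.1·(8.586) = 4.7274

4.7274


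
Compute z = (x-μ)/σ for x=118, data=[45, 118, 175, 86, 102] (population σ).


μ = 105.2, σ = 42.5178
z = (118 - 105.2)/42.5178 = 0.3011

0.3011


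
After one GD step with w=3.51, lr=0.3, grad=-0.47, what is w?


w_new = w - α·∇
= 3.51 - 0.3·-0.47
= 3.51 + 0.141
= 3.651

3.651


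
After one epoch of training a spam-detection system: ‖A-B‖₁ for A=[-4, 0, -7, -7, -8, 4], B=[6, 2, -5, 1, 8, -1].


d = |-4-6| + |0-2| + |-7+ 5| + |-7-1| + |-8-8| + |4+ 1|
  = 10 + 2 + 2 + 8 + 16 + 5
  = 43

43


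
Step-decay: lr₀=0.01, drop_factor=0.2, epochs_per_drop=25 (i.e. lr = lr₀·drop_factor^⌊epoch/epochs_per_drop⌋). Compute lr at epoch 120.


n_drops = ⌊120/25⌋ = 4
lr = 0.01·0.2^4 = 0.01·0.0016 = 0.000016

0.000016


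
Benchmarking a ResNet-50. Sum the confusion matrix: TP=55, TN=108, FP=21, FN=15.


Total = TP + TN + FP + FN
= 55 + 108 + 21 + 15
= 199
(Predicted positive: 76, predicted negative: 123)

199


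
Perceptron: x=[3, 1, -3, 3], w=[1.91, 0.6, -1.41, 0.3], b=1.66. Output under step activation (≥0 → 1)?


z = (3)·(1.91) + (1)·(0.6) + (-3)·(-1.41) + (3)·(0.3) + 1.66
  = 13.12
step(z) = 1 (z≥0)

1


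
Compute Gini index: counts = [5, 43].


Probabilities: [5/48, 43/48] ≈ [0.1042, 0.8958]
Σpᵢ² = (25 + 1849)/48² = 1874/2304
Gini = 1 - Σpᵢ² = 1 - 1874/2304 = 0.1866

0.1866


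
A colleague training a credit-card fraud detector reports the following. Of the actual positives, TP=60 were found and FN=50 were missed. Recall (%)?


Recall = TP/(TP+FN)
= 60/(60+50)
= 60/110 = 54.55%

54.55%


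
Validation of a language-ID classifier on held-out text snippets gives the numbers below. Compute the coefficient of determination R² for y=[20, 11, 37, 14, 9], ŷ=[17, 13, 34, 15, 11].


ȳ = 18.2
SS_res = Σ(y-ŷ)² = 27
SS_tot = Σ(y-ȳ)² = 510.8
R² = 1 - SS_res/SS_tot = 1 - 0.0529 = 0.9471

0.9471


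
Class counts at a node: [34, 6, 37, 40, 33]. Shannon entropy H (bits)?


Probabilities: [34/150, 6/150, 37/150, 40/150, 33/150] ≈ [0.2267, 0.04, 0.2467, 0.2667, 0.22]
H = -((34/150)·log₂(34/150) + (6/150)·log₂(6/150) + (37/150)·log₂(37/150) + (40/150)·log₂(40/150) + (33/150)·log₂(33/150))
  = 2.1583 bits

2.1583 bits


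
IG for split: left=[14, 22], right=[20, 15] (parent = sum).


Parent = [34, 37], H_parent = 0.9987
H_left = 0.9641 (n=36), H_right = 0.9852 (n=35)
H_children = (36/71)·0.9641 + (35/71)·0.9852 = 0.9745
IG = 0.9987 - 0.9745 = 0.0242

0.0242


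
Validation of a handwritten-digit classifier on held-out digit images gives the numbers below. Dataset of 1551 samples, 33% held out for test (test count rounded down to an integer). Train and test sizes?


Test = ⌊1551·33/100⌋ = 511
Train = 1551 - 511 = 1040

Train: 1040, Test: 511


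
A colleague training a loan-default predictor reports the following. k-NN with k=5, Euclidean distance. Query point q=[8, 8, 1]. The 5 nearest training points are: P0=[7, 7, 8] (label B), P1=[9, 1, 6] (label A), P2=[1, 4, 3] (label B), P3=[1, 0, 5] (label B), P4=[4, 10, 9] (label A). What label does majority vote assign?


d(q,P0) = 7.1414  (label B)
d(q,P1) = 8.6603  (label A)
d(q,P2) = 8.3066  (label B)
d(q,P3) = 11.3578  (label B)
d(q,P4) = 9.1652  (label A)
Votes: A=2, B=3
Majority → B

B


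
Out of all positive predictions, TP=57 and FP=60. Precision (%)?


Precision = TP/(TP+FP)
= 57/(57+60)
= 57/117 = 48.72%

48.72%


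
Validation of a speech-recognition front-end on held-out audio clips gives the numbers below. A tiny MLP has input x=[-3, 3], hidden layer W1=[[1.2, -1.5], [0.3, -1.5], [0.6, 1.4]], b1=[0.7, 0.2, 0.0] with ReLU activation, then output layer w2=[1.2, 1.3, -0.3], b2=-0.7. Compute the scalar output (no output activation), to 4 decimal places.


z1[0] = (1.2)·(-3) + (-1.5)·(3) + 0.7 = -7.4
z1[1] = (0.3)·(-3) + (-1.5)·(3) + 0.2 = -5.2
z1[2] = (0.6)·(-3) + (1.4)·(3) + 0.0 = 2.4
h = ReLU(z1) = [0.0, 0.0, 2.4]
output = (1.2)·(0.0) + (1.3)·(0.0) + (-0.3)·(2.4) - 0.7 = -1.42

-1.42


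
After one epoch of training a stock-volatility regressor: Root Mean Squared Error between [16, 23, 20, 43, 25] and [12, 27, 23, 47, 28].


MSE = 66/5 = 13.2
RMSE = √(66/5) = 3.6332

3.6332


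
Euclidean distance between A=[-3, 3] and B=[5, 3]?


d = √((-3-5)² + (3-3)²)
  = √(64 + 0)
  = √64 = 8.0

8.0


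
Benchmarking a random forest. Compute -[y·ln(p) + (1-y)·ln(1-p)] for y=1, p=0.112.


BCE = -[y·ln(p) + (1-y)·ln(1-p)]
= -1·ln(0.112) - 0
= -ln(0.112) = 2.1893

2.1893


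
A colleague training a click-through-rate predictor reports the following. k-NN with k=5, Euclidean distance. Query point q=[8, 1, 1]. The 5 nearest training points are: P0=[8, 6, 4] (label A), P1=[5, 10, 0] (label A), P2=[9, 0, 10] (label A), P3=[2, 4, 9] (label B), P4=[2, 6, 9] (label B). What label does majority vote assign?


d(q,P0) = 5.831  (label A)
d(q,P1) = 9.5394  (label A)
d(q,P2) = 9.1104  (label A)
d(q,P3) = 10.4403  (label B)
d(q,P4) = 11.1803  (label B)
Votes: A=3, B=2
Majority → A

A


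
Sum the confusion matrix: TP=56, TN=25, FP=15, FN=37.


Total = TP + TN + FP + FN
= 56 + 25 + 15 + 37
= 133
(Predicted positive: 71, predicted negative: 62)

133


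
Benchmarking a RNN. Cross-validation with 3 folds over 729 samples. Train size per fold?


Fold size = 729/3 = 243
Training per fold = 729 - 243 = 486

486


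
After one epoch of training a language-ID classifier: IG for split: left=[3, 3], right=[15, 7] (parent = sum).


Parent = [18, 10], H_parent = 0.9403
H_left = 1 (n=6), H_right = 0.9024 (n=22)
H_children = (6/28)·1 + (22/28)·0.9024 = 0.9233
IG = 0.9403 - 0.9233 = 0.017

0.017


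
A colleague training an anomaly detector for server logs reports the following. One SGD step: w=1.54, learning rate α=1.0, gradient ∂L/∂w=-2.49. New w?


w_new = w - α·∇
= 1.54 - 1.0·-2.49
= 1.54 + 2.49
= 4.03

4.03


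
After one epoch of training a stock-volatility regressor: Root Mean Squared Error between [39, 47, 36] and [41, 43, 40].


MSE = 36/3 = 12
RMSE = √(36/3) = 3.4641

3.4641


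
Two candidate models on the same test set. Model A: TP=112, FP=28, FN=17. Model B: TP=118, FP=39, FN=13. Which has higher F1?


Model A: P=112/140=0.8, R=112/129=0.8682, F1=2PR/(P+R)=2TP/(2TP+FP+FN)=224/269=0.8327
Model B: P=118/157=0.7516, R=118/131=0.9008, F1=2PR/(P+R)=2TP/(2TP+FP+FN)=236/288=0.8194
0.8327 > 0.8194 → Model A

Model A


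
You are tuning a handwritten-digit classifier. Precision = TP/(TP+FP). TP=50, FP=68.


Precision = TP/(TP+FP)
= 50/(50+68)
= 50/118 = 42.37%

42.37%


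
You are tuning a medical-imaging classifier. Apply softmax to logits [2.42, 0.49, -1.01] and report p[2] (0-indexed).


Exponentials: e^2.42=11.2459, e^0.49=1.6323, e^-1.01=0.3642
Sum = 13.2424
Softmax = [0.8492, 0.1233, 0.0275]
p[2] = 0.3642/13.2424 = 0.0275

0.0275


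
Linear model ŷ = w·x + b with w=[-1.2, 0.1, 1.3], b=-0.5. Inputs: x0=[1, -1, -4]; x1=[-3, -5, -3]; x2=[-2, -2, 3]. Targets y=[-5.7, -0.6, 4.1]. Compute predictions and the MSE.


ŷ0 = (-1.2)·(1) + (0.1)·(-1) + (1.3)·(-4) - 0.5 = -7.0
ŷ1 = (-1.2)·(-3) + (0.1)·(-5) + (1.3)·(-3) - 0.5 = -1.3
ŷ2 = (-1.2)·(-2) + (0.1)·(-2) + (1.3)·(3) - 0.5 = 5.6
errors² = [1.69, 0.49, 2.25]
MSE = 4.4300/3 = 1.4767

1.4767


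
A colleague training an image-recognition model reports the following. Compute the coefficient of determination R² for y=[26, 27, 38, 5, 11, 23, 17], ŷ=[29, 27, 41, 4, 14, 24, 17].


ȳ = 21
SS_res = Σ(y-ŷ)² = 29
SS_tot = Σ(y-ȳ)² = 726
R² = 1 - SS_res/SS_tot = 1 - 0.0399 = 0.9601

0.9601


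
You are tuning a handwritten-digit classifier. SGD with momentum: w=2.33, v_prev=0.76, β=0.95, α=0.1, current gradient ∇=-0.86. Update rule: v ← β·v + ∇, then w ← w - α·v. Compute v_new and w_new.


v_new = 0.95·0.76 - 0.86 = 0.722 - 0.86 = -0.138
w_new = 2.33 - 0.1·-0.138 = 2.33 + 0.0138 = 2.3438

v_new=-0.138, w_new=2.3438


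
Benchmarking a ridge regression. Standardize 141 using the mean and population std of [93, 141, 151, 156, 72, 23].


μ = 106, σ = 48.2424
z = (141 - 106)/48.2424 = 0.7255

0.7255


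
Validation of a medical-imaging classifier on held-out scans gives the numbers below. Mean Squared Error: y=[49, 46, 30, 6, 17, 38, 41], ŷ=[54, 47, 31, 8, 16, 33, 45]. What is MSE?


Squared errors: (49-54)²=25, (46-47)²=1, (30-31)²=1, (6-8)²=4, (17-16)²=1, (38-33)²=25, (41-45)²=16
Sum = 73
MSE = 73/7 = 73/7

73/7


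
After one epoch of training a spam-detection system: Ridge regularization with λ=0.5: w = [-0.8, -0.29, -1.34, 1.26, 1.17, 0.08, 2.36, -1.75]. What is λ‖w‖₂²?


‖w‖₂² = (-0.8)² + (-0.29)² + (-1.34)² + (1.26)² + (1.17)² + (0.08)² + (2.36)² + (-1.75)²
     = 0.64 + 0.0841 + 1.7956 + 1.5876 + 1.3689 + 0.0064 + 5.5696 + 3.0625
     = 14.1147
λ·‖w‖₂² = 0.5·14.1147 = 7.05735

7.05735


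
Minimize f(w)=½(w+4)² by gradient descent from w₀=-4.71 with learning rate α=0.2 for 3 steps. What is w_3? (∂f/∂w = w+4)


step 1: grad = -4.71+4 = -0.71; w = -4.71 - 0.2·(-0.71) = -4.568
step 2: grad = -4.568+4 = -0.568; w = -4.568 - 0.2·(-0.568) = -4.4544
step 3: grad = -4.4544+4 = -0.4544; w = -4.4544 - 0.2·(-0.4544) = -4.36352

-4.36352


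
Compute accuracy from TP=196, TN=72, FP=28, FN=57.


Accuracy = (TP+TN)/(TP+TN+FP+FN)
= (196+72)/(353)
= 268/353 = 75.92%

75.92%


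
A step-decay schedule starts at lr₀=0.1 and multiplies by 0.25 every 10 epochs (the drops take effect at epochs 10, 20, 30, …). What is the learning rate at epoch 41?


n_drops = ⌊41/10⌋ = 4
lr = 0.1·0.25^4 = 0.1·0.00390625 = 0.000390625

0.000390625


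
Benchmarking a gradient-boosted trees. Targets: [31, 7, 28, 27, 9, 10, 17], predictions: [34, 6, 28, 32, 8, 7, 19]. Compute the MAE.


Absolute errors: |31-34|=3, |7-6|=1, |28-28|=0, |27-32|=5, |9-8|=1, |10-7|=3, |17-19|=2
Sum = 15
MAE = 15/7 = 15/7

15/7


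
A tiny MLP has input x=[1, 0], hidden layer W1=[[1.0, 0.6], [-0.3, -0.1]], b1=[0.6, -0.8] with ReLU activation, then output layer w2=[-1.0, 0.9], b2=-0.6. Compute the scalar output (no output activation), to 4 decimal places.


z1[0] = (1.0)·(1) + (0.6)·(0) + 0.6 = 1.6
z1[1] = (-0.3)·(1) + (-0.1)·(0) - 0.8 = -1.1
h = ReLU(z1) = [1.6, 0.0]
output = (-1.0)·(1.6) + (0.9)·(0.0) - 0.6 = -2.2

-2.2


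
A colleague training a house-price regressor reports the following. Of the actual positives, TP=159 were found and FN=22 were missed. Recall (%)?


Recall = TP/(TP+FN)
= 159/(159+22)
= 159/181 = 87.85%

87.85%


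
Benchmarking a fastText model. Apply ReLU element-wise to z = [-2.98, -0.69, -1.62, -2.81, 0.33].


ReLU(-2.98) = max(0, -2.98) = 0.0
ReLU(-0.69) = max(0, -0.69) = 0.0
ReLU(-1.62) = max(0, -1.62) = 0.0
ReLU(-2.81) = max(0, -2.81) = 0.0
ReLU(0.33) = max(0, 0.33) = 0.33
result = [0.0, 0.0, 0.0, 0.0, 0.33]

[0.0, 0.0, 0.0, 0.0, 0.33]


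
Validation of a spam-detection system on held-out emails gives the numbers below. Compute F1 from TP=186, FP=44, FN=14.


Precision = 186/230 = 0.8087
Recall = 186/200 = 0.93
F1 = 2·P·R/(P+R) = 2·TP/(2·TP+FP+FN) = 372/(372+44+14) = 372/430 = 0.8651

0.8651


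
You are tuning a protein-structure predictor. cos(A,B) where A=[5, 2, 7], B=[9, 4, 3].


A·B = 5·9 + 2·4 + 7·3 = 74
‖A‖ = √78 = 8.8318, ‖B‖ = √106 = 10.2956
cos = 74/(√78·√106) = 74/√8268 = 0.8138

0.8138


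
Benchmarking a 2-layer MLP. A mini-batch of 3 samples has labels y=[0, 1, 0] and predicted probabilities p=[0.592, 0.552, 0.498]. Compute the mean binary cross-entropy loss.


L[0] = -ln(1-0.592) = -ln(0.408) = 0.8965
L[1] = -ln(0.552) = 0.5942
L[2] = -ln(1-0.498) = -ln(0.502) = 0.6892
mean = (0.8965 + 0.5942 + 0.6892)/3 = 0.7266

0.7266


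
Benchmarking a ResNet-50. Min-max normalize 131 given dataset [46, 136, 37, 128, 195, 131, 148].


min=37, max=195
(131-37)/(195-37) = 94/158 = 0.5949

0.5949


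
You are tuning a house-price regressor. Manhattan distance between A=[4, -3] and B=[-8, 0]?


d = |4+ 8| + |-3-0|
  = 12 + 3
  = 15

15


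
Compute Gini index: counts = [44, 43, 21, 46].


Probabilities: [44/154, 43/154, 21/154, 46/154] ≈ [0.2857, 0.2792, 0.1364, 0.2987]
Σpᵢ² = (1936 + 1849 + 441 + 2116)/154² = 6342/23716
Gini = 1 - Σpᵢ² = 1 - 6342/23716 = 0.7326

0.7326


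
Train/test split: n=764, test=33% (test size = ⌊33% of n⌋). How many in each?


Test = ⌊764·33/100⌋ = 252
Train = 764 - 252 = 512

Train: 512, Test: 252


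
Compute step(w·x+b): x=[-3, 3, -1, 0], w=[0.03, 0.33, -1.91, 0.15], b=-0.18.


z = (-3)·(0.03) + (3)·(0.33) + (-1)·(-1.91) + (0)·(0.15) - 0.18
  = 2.63
step(z) = 1 (z≥0)

1


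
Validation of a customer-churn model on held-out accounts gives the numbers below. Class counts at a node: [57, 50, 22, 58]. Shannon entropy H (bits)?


Probabilities: [57/187, 50/187, 22/187, 58/187] ≈ [0.3048, 0.2674, 0.1176, 0.3102]
H = -((57/187)·log₂(57/187) + (50/187)·log₂(50/187) + (22/187)·log₂(22/187) + (58/187)·log₂(58/187))
  = 1.9183 bits

1.9183 bits


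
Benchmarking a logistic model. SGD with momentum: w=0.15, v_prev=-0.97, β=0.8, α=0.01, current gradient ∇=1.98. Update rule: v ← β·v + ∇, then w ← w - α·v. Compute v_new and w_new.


v_new = 0.8·-0.97 + 1.98 = -0.776 + 1.98 = 1.204
w_new = 0.15 - 0.01·1.204 = 0.15 - 0.01204 = 0.13796

v_new=1.204, w_new=0.13796


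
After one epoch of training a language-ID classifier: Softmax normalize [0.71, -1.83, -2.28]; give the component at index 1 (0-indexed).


Exponentials: e^0.71=2.034, e^-1.83=0.1604, e^-2.28=0.1023
Sum = 2.2967
Softmax = [0.8856, 0.0698, 0.0445]
p[1] = 0.1604/2.2967 = 0.0698

0.0698


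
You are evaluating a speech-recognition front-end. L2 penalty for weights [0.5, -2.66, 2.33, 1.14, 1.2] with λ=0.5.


‖w‖₂² = (0.5)² + (-2.66)² + (2.33)² + (1.14)² + (1.2)²
     = 0.25 + 7.0756 + 5.4289 + 1.2996 + 1.44
     = 15.4941
λ·‖w‖₂² = 0.5·15.4941 = 7.74705

7.74705


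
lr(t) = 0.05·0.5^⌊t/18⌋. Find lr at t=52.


n_drops = ⌊52/18⌋ = 2
lr = 0.05·0.5^2 = 0.05·0.25 = 0.0125

0.0125


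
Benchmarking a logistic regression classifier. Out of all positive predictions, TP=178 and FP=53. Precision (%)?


Precision = TP/(TP+FP)
= 178/(178+53)
= 178/231 = 77.06%

77.06%


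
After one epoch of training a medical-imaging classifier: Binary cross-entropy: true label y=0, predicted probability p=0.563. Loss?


BCE = -[y·ln(p) + (1-y)·ln(1-p)]
= -0 - 1·ln(1-0.563)
= -ln(0.437) = 0.8278

0.8278


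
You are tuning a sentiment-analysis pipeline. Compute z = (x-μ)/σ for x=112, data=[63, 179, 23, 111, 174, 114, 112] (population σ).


μ = 110.8571, σ = 51.6179
z = (112 - 110.8571)/51.6179 = 0.0221

0.0221


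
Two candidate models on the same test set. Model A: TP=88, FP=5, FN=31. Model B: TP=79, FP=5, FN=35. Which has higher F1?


Model A: P=88/93=0.9462, R=88/119=0.7395, F1=2PR/(P+R)=2TP/(2TP+FP+FN)=176/212=0.8302
Model B: P=79/84=0.9405, R=79/114=0.693, F1=2PR/(P+R)=2TP/(2TP+FP+FN)=158/198=0.798
0.8302 > 0.798 → Model A

Model A


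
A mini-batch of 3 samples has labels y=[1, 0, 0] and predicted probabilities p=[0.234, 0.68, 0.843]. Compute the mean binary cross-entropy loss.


L[0] = -ln(0.234) = 1.4524
L[1] = -ln(1-0.68) = -ln(0.32) = 1.1394
L[2] = -ln(1-0.843) = -ln(0.157) = 1.8515
mean = (1.4524 + 1.1394 + 1.8515)/3 = 1.4811

1.4811


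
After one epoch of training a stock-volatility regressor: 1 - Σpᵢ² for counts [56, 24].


Probabilities: [56/80, 24/80] ≈ [0.7, 0.3]
Σpᵢ² = (3136 + 576)/80² = 3712/6400
Gini = 1 - Σpᵢ² = 1 - 3712/6400 = 0.42

0.42


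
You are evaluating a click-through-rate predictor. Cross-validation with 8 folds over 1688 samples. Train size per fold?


Fold size = 1688/8 = 211
Training per fold = 1688 - 211 = 1477

1477


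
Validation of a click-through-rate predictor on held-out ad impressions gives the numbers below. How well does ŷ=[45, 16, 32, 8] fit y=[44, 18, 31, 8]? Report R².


ȳ = 25.25
SS_res = Σ(y-ŷ)² = 6
SS_tot = Σ(y-ȳ)² = 734.75
R² = 1 - SS_res/SS_tot = 1 - 0.0082 = 0.9918

0.9918


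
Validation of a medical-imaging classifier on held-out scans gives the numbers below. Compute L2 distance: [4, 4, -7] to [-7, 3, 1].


d = √((4+ 7)² + (4-3)² + (-7-1)²)
  = √(121 + 1 + 64)
  = √186 = 13.6382

13.6382


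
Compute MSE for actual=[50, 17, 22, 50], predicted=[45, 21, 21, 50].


Squared errors: (50-45)²=25, (17-21)²=16, (22-21)²=1, (50-50)²=0
Sum = 42
MSE = 42/4 = 21/2

21/2


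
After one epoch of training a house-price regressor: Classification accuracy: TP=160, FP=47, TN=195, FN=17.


Accuracy = (TP+TN)/(TP+TN+FP+FN)
= (160+195)/(419)
= 355/419 = 84.73%

84.73%


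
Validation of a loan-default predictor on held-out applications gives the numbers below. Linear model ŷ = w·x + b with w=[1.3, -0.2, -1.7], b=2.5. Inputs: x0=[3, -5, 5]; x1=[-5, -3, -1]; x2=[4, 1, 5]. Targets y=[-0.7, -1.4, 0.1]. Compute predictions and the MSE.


ŷ0 = (1.3)·(3) + (-0.2)·(-5) + (-1.7)·(5) + 2.5 = -1.1
ŷ1 = (1.3)·(-5) + (-0.2)·(-3) + (-1.7)·(-1) + 2.5 = -1.7
ŷ2 = (1.3)·(4) + (-0.2)·(1) + (-1.7)·(5) + 2.5 = -1.0
errors² = [0.16, 0.09, 1.21]
MSE = 1.4600/3 = 0.4867

0.4867


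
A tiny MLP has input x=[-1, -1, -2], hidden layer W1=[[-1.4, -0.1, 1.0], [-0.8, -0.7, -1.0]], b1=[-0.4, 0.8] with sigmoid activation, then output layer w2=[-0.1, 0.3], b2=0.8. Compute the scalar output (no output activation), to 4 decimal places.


z1[0] = (-1.4)·(-1) + (-0.1)·(-1) + (1.0)·(-2) - 0.4 = -0.9
z1[1] = (-0.8)·(-1) + (-0.7)·(-1) + (-1.0)·(-2) + 0.8 = 4.3
h = sigmoid(z1) = [0.2891, 0.9866]
output = (-0.1)·(0.2891) + (0.3)·(0.9866) + 0.8 = 1.0671

1.0671


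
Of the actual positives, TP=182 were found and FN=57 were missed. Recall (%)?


Recall = TP/(TP+FN)
= 182/(182+57)
= 182/239 = 76.15%

76.15%


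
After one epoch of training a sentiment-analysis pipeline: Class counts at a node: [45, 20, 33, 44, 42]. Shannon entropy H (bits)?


Probabilities: [45/184, 20/184, 33/184, 44/184, 42/184] ≈ [0.2446, 0.1087, 0.1793, 0.2391, 0.2283]
H = -((45/184)·log₂(45/184) + (20/184)·log₂(20/184) + (33/184)·log₂(33/184) + (44/184)·log₂(44/184) + (42/184)·log₂(42/184))
  = 2.2696 bits

2.2696 bits


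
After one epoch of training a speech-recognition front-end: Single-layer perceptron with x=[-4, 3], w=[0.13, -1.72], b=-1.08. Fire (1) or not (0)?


z = (-4)·(0.13) + (3)·(-1.72) - 1.08
  = -6.76
step(z) = 0 (z<0)

0


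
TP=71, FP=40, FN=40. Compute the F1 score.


Precision = 71/111 = 0.6396
Recall = 71/111 = 0.6396
F1 = 2·P·R/(P+R) = 2·TP/(2·TP+FP+FN) = 142/(142+40+40) = 142/222 = 0.6396

0.6396


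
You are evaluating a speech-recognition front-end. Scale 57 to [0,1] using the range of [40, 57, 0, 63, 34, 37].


min=0, max=63
(57-0)/(63-0) = 57/63 = 0.9048

0.9048


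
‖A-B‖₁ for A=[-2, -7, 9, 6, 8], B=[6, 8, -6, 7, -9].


d = |-2-6| + |-7-8| + |9+ 6| + |6-7| + |8+ 9|
  = 8 + 15 + 15 + 1 + 17
  = 56

56


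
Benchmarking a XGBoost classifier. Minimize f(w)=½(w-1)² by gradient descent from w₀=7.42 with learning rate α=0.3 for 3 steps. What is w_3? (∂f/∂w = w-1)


step 1: grad = 7.42-1 = 6.42; w = 7.42 - 0.3·(6.42) = 5.494
step 2: grad = 5.494-1 = 4.494; w = 5.494 - 0.3·(4.494) = 4.1458
step 3: grad = 4.1458-1 = 3.1458; w = 4.1458 - 0.3·(3.1458) = 3.20206

3.20206


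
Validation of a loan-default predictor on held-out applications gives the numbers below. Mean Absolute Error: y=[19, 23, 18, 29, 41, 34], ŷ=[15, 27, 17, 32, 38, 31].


Absolute errors: |19-15|=4, |23-27|=4, |18-17|=1, |29-32|=3, |41-38|=3, |34-31|=3
Sum = 18
MAE = 18/6 = 3

3


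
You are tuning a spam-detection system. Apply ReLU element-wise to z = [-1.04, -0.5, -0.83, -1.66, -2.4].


ReLU(-1.04) = max(0, -1.04) = 0.0
ReLU(-0.5) = max(0, -0.5) = 0.0
ReLU(-0.83) = max(0, -0.83) = 0.0
ReLU(-1.66) = max(0, -1.66) = 0.0
ReLU(-2.4) = max(0, -2.4) = 0.0
result = [0.0, 0.0, 0.0, 0.0, 0.0]

[0.0, 0.0, 0.0, 0.0, 0.0]


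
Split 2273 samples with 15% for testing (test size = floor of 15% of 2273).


Test = ⌊2273·15/100⌋ = 340
Train = 2273 - 340 = 1933

Train: 1933, Test: 340


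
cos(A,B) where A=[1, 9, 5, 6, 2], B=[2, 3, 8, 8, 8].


A·B = 1·2 + 9·3 + 5·8 + 6·8 + 2·8 = 133
‖A‖ = √147 = 12.1244, ‖B‖ = √205 = 14.3178
cos = 133/(√147·√205) = 133/√30135 = 0.7662

0.7662


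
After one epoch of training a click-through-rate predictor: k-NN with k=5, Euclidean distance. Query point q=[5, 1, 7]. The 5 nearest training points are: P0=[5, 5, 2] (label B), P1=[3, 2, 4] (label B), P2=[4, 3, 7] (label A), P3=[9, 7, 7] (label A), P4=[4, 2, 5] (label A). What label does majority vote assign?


d(q,P0) = 6.4031  (label B)
d(q,P1) = 3.7417  (label B)
d(q,P2) = 2.2361  (label A)
d(q,P3) = 7.2111  (label A)
d(q,P4) = 2.4495  (label A)
Votes: A=3, B=2
Majority → A

A


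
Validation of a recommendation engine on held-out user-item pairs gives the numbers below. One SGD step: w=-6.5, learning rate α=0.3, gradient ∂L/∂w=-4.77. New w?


w_new = w - α·∇
= -6.5 - 0.3·-4.77
= -6.5 + 1.431
= -5.069

-5.069


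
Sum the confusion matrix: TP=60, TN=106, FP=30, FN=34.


Total = TP + TN + FP + FN
= 60 + 106 + 30 + 34
= 230
(Predicted positive: 90, predicted negative: 140)

230


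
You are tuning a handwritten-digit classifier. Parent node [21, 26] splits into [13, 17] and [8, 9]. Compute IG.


Parent = [21, 26], H_parent = 0.9918
H_left = 0.9871 (n=30), H_right = 0.9975 (n=17)
H_children = (30/47)·0.9871 + (17/47)·0.9975 = 0.9909
IG = 0.9918 - 0.9909 = 0.0009

0.0009


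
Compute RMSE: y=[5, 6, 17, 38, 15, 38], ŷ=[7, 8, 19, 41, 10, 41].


MSE = 55/6 = 9.1667
RMSE = √(55/6) = 3.0277

3.0277


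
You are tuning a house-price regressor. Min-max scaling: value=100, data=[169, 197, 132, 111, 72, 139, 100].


min=72, max=197
(100-72)/(197-72) = 28/125 = 0.224

0.224


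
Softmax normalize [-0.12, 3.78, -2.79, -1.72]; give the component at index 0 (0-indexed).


Exponentials: e^-0.12=0.8869, e^3.78=43.816, e^-2.79=0.0614, e^-1.72=0.1791
Sum = 44.9434
Softmax = [0.0197, 0.9749, 0.0014, 0.004]
p[0] = 0.8869/44.9434 = 0.0197

0.0197


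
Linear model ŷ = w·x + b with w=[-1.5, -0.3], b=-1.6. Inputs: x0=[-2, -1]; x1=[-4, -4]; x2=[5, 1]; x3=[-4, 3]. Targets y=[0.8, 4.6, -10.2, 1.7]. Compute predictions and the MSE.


ŷ0 = (-1.5)·(-2) + (-0.3)·(-1) - 1.6 = 1.7
ŷ1 = (-1.5)·(-4) + (-0.3)·(-4) - 1.6 = 5.6
ŷ2 = (-1.5)·(5) + (-0.3)·(1) - 1.6 = -9.4
ŷ3 = (-1.5)·(-4) + (-0.3)·(3) - 1.6 = 3.5
errors² = [0.81, 1.0, 0.64, 3.24]
MSE = 5.6900/4 = 1.4225

1.4225


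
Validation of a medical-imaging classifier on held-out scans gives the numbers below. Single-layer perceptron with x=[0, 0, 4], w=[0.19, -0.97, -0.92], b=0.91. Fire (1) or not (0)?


z = (0)·(0.19) + (0)·(-0.97) + (4)·(-0.92) + 0.91
  = -2.77
step(z) = 0 (z<0)

0


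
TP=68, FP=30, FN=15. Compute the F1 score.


Precision = 68/98 = 0.6939
Recall = 68/83 = 0.8193
F1 = 2·P·R/(P+R) = 2·TP/(2·TP+FP+FN) = 136/(136+30+15) = 136/181 = 0.7514

0.7514


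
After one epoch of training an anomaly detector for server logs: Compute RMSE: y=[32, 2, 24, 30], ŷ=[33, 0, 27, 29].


MSE = 15/4 = 3.75
RMSE = √(15/4) = 1.9365

1.9365


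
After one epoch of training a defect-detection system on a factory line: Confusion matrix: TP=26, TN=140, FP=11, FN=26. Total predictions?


Total = TP + TN + FP + FN
= 26 + 140 + 11 + 26
= 203
(Predicted positive: 37, predicted negative: 166)

203


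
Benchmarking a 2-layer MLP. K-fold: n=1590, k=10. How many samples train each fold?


Fold size = 1590/10 = 159
Training per fold = 1590 - 159 = 1431

1431


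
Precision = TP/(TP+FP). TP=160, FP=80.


Precision = TP/(TP+FP)
= 160/(160+80)
= 160/240 = 66.67%

66.67%


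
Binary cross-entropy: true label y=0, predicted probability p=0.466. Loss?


BCE = -[y·ln(p) + (1-y)·ln(1-p)]
= -0 - 1·ln(1-0.466)
= -ln(0.534) = 0.6274

0.6274


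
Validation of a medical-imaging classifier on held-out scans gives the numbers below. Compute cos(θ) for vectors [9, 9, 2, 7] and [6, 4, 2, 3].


A·B = 9·6 + 9·4 + 2·2 + 7·3 = 115
‖A‖ = √215 = 14.6629, ‖B‖ = √65 = 8.0623
cos = 115/(√215·√65) = 115/√13975 = 0.9728

0.9728


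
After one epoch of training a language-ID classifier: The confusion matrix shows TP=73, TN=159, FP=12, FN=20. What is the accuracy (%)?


Accuracy = (TP+TN)/(TP+TN+FP+FN)
= (73+159)/(264)
= 232/264 = 87.88%

87.88%
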